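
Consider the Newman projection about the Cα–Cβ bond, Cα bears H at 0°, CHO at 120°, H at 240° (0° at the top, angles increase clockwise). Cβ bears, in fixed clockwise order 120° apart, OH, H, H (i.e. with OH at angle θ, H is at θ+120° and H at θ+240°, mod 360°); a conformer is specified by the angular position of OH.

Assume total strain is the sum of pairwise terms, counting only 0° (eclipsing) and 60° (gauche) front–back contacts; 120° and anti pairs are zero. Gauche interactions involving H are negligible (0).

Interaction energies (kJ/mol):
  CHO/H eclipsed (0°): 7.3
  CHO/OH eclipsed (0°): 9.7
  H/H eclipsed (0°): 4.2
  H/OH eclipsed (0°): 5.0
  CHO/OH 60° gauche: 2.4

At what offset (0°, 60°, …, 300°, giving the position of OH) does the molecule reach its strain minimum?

OH at 0° (eclipsed): H(0°)/OH(0°) eclipsed 5.0; CHO(120°)/H(120°) eclipsed 7.3; H(240°)/H(240°) eclipsed 4.2 → 16.5 kJ/mol.
OH at 60° (staggered): CHO(120°)/OH(60°) gauche 2.4 → 2.4 kJ/mol.
OH at 120° (eclipsed): H(0°)/H(0°) eclipsed 4.2; CHO(120°)/OH(120°) eclipsed 9.7; H(240°)/H(240°) eclipsed 4.2 → 18.1 kJ/mol.
OH at 180° (staggered): CHO(120°)/OH(180°) gauche 2.4 → 2.4 kJ/mol.
OH at 240° (eclipsed): H(0°)/H(0°) eclipsed 4.2; CHO(120°)/H(120°) eclipsed 7.3; H(240°)/OH(240°) eclipsed 5.0 → 16.5 kJ/mol.
OH at 300° (staggered): no non-H gauche contacts → 0.0 kJ/mol.
The minimum (0.0 kJ/mol) occurs with OH at 300°.

300°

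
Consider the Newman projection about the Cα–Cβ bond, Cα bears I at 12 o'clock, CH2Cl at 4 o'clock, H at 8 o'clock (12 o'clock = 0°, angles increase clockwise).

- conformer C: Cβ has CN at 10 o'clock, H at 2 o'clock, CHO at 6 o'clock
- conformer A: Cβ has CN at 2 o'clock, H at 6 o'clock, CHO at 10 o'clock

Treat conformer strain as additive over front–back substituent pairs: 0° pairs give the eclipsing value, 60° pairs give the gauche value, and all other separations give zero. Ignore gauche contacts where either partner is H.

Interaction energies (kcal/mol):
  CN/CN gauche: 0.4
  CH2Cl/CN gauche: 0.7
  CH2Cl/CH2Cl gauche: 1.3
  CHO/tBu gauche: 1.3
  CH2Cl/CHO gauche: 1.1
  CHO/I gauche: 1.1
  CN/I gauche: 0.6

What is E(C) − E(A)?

C (staggered): I(0°)/CN(300°) gauche 0.6; CH2Cl(120°)/CHO(180°) gauche 1.1 → 1.7 kcal/mol.
A (staggered): I(0°)/CN(60°) gauche 0.6; I(0°)/CHO(300°) gauche 1.1; CH2Cl(120°)/CN(60°) gauche 0.7 → 2.4 kcal/mol.
E(C) − E(A) = 1.7 − 2.4 = -0.7 kcal/mol.

-0.7 kcal/mol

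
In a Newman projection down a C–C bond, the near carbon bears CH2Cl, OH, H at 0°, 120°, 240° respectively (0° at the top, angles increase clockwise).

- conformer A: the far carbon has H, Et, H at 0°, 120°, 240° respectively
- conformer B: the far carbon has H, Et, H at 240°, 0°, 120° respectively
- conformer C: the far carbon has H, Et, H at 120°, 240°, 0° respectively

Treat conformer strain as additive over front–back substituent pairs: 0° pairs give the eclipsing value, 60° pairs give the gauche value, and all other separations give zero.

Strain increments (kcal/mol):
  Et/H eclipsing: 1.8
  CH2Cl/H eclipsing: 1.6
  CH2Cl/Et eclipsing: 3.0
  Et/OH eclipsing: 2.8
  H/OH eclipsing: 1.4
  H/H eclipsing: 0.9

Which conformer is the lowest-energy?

C

A (eclipsed): CH2Cl(0°)/H(0°) eclipsed 1.6; OH(120°)/Et(120°) eclipsed 2.8; H(240°)/H(240°) eclipsed 0.9 → 5.3 kcal/mol.
B (eclipsed): CH2Cl(0°)/Et(0°) eclipsed 3.0; OH(120°)/H(120°) eclipsed 1.4; H(240°)/H(240°) eclipsed 0.9 → 5.3 kcal/mol.
C (eclipsed): CH2Cl(0°)/H(0°) eclipsed 1.6; OH(120°)/H(120°) eclipsed 1.4; H(240°)/Et(240°) eclipsed 1.8 → 4.8 kcal/mol.
C has the lowest total (4.8 kcal/mol).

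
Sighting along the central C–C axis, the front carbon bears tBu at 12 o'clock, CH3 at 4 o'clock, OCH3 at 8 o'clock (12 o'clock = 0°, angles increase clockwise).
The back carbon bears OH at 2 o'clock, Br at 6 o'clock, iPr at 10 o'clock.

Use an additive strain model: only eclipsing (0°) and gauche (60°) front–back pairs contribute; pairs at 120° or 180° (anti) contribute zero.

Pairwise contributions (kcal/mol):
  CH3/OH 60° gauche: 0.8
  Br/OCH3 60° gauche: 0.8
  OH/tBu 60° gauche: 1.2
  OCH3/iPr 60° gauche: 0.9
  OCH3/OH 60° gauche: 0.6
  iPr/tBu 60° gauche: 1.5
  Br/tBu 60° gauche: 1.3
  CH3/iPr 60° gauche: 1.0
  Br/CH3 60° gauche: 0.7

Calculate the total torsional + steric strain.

5.9 kcal/mol

This conformer is staggered. tBu at 0° is gauche with OH at 60° (1.2); tBu at 0° is gauche with iPr at 300° (1.5); CH3 at 120° is gauche with OH at 60° (0.8); CH3 at 120° is gauche with Br at 180° (0.7); OCH3 at 240° is gauche with Br at 180° (0.8); OCH3 at 240° is gauche with iPr at 300° (0.9). Total 5.9 kcal/mol.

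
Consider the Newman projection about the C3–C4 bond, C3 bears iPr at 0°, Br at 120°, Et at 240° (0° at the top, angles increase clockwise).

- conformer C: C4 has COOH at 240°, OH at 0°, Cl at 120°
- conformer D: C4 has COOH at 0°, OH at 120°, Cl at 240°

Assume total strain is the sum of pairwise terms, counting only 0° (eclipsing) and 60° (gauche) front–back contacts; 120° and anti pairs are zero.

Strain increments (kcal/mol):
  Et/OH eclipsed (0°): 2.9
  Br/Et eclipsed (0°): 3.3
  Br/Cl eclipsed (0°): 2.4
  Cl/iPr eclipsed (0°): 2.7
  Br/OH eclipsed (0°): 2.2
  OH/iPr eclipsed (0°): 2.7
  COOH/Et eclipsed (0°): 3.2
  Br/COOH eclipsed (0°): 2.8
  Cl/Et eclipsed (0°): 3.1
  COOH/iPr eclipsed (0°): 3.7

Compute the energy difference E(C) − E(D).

-0.7 kcal/mol

C (eclipsed): iPr–OH eclipsed, Br–Cl eclipsed, Et–COOH eclipsed; 2.7 + 2.4 + 3.2 = 8.3 kcal/mol.
D (eclipsed): iPr–COOH eclipsed, Br–OH eclipsed, Et–Cl eclipsed; 3.7 + 2.2 + 3.1 = 9.0 kcal/mol.
E(C) − E(D) = 8.3 − 9.0 = -0.7 kcal/mol.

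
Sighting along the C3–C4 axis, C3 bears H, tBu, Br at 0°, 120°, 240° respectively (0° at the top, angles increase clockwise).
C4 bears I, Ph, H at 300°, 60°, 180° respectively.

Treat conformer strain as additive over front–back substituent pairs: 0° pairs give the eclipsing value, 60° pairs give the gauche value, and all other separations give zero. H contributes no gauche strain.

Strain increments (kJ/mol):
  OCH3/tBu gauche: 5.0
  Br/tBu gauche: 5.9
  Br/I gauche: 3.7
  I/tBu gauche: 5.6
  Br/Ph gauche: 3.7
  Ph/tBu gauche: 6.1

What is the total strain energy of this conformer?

This conformer (staggered): tBu–Ph gauche, Br–I gauche; 6.1 + 3.7 = 9.8 kJ/mol.

9.8 kJ/mol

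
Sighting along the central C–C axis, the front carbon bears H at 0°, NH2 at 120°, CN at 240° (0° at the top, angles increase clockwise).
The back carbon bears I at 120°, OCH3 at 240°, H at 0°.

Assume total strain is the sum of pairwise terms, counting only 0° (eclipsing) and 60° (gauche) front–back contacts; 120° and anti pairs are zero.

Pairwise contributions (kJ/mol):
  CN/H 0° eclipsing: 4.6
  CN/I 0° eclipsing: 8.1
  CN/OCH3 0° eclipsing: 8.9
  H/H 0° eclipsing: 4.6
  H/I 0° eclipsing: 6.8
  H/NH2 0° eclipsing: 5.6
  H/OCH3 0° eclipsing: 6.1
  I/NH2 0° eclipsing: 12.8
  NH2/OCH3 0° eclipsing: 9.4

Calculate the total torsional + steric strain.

26.3 kJ/mol

This conformer (eclipsed): H(0°)/H(0°) eclipsed 4.6; NH2(120°)/I(120°) eclipsed 12.8; CN(240°)/OCH3(240°) eclipsed 8.9 → 26.3 kJ/mol.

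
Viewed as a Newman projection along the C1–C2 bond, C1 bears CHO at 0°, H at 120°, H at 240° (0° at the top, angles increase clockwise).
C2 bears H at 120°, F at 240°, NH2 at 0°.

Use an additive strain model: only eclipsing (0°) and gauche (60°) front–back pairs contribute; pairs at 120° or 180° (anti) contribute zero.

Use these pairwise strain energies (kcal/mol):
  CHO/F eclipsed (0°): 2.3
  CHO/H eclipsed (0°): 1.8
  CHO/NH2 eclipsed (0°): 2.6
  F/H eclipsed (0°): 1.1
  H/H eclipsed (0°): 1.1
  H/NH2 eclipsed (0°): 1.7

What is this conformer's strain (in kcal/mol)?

This conformer (eclipsed): CHO–NH2 eclipsed, H–H eclipsed, H–F eclipsed; 2.6 + 1.1 + 1.1 = 4.8 kcal/mol.

4.8 kcal/mol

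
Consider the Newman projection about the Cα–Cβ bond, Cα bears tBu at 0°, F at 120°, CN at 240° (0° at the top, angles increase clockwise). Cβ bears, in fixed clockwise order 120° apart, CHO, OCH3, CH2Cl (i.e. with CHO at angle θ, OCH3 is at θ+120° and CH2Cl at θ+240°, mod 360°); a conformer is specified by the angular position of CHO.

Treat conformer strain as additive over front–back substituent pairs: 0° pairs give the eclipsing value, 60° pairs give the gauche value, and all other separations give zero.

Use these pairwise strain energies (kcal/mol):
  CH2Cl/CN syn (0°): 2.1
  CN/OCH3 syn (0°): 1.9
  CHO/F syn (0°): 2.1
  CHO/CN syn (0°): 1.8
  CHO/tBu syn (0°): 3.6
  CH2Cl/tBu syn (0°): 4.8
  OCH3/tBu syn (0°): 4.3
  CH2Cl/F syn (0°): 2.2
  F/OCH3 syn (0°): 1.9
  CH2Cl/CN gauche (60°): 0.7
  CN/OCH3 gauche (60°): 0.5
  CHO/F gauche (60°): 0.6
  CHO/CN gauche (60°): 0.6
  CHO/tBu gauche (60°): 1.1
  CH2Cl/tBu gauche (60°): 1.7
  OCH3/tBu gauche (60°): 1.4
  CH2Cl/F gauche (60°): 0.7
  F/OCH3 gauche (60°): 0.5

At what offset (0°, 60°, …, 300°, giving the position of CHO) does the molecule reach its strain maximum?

120°

CHO at 0° (eclipsed): tBu–CHO eclipsed, F–OCH3 eclipsed, CN–CH2Cl eclipsed; 3.6 + 1.9 + 2.1 = 7.6 kcal/mol.
CHO at 60° (staggered): tBu–CHO gauche, tBu–CH2Cl gauche, F–CHO gauche, F–OCH3 gauche, CN–OCH3 gauche, CN–CH2Cl gauche; 1.1 + 1.7 + 0.6 + 0.5 + 0.5 + 0.7 = 5.1 kcal/mol.
CHO at 120° (eclipsed): tBu–CH2Cl eclipsed, F–CHO eclipsed, CN–OCH3 eclipsed; 4.8 + 2.1 + 1.9 = 8.8 kcal/mol.
CHO at 180° (staggered): tBu–OCH3 gauche, tBu–CH2Cl gauche, F–CHO gauche, F–CH2Cl gauche, CN–CHO gauche, CN–OCH3 gauche; 1.4 + 1.7 + 0.6 + 0.7 + 0.6 + 0.5 = 5.5 kcal/mol.
CHO at 240° (eclipsed): tBu–OCH3 eclipsed, F–CH2Cl eclipsed, CN–CHO eclipsed; 4.3 + 2.2 + 1.8 = 8.3 kcal/mol.
CHO at 300° (staggered): tBu–CHO gauche, tBu–OCH3 gauche, F–OCH3 gauche, F–CH2Cl gauche, CN–CHO gauche, CN–CH2Cl gauche; 1.1 + 1.4 + 0.5 + 0.7 + 0.6 + 0.7 = 5.0 kcal/mol.
The maximum (8.8 kcal/mol) occurs with CHO at 120°.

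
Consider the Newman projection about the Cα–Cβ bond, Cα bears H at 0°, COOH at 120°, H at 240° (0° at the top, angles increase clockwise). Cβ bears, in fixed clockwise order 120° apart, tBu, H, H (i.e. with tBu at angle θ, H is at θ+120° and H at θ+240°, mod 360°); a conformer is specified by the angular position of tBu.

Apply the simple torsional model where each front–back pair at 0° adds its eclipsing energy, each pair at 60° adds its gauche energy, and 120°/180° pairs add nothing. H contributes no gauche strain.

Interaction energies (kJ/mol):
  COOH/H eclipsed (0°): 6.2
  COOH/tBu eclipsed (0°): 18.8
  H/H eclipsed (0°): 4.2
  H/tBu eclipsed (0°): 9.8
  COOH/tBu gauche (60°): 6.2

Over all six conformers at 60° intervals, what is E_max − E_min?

tBu at 0° (eclipsed): H(0°)/tBu(0°) eclipsed 9.8; COOH(120°)/H(120°) eclipsed 6.2; H(240°)/H(240°) eclipsed 4.2 → 20.2 kJ/mol.
tBu at 60° (staggered): COOH(120°)/tBu(60°) gauche 6.2 → 6.2 kJ/mol.
tBu at 120° (eclipsed): H(0°)/H(0°) eclipsed 4.2; COOH(120°)/tBu(120°) eclipsed 18.8; H(240°)/H(240°) eclipsed 4.2 → 27.2 kJ/mol.
tBu at 180° (staggered): COOH(120°)/tBu(180°) gauche 6.2 → 6.2 kJ/mol.
tBu at 240° (eclipsed): H(0°)/H(0°) eclipsed 4.2; COOH(120°)/H(120°) eclipsed 6.2; H(240°)/tBu(240°) eclipsed 9.8 → 20.2 kJ/mol.
tBu at 300° (staggered): no non-H gauche contacts → 0.0 kJ/mol.
Max at 120° (27.2 kJ/mol), min at 300° (0.0 kJ/mol); barrier = 27.2 kJ/mol.

27.2 kJ/mol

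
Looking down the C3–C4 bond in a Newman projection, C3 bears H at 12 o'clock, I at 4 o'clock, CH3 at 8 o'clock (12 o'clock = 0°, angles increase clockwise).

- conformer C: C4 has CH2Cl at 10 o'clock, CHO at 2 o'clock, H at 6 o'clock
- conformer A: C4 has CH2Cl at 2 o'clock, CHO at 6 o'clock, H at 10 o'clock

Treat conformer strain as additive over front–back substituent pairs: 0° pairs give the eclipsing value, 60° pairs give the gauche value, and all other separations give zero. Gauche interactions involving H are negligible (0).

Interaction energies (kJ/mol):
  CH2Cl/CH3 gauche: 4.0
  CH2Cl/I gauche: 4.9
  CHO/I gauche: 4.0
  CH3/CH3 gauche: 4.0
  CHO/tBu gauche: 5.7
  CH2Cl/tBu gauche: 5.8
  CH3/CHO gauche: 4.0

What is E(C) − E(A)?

C (staggered): I–CHO gauche, CH3–CH2Cl gauche; 4.0 + 4.0 = 8.0 kJ/mol.
A (staggered): I–CH2Cl gauche, I–CHO gauche, CH3–CHO gauche; 4.9 + 4.0 + 4.0 = 12.9 kJ/mol.
E(C) − E(A) = 8.0 − 12.9 = -4.9 kJ/mol.

-4.9 kJ/mol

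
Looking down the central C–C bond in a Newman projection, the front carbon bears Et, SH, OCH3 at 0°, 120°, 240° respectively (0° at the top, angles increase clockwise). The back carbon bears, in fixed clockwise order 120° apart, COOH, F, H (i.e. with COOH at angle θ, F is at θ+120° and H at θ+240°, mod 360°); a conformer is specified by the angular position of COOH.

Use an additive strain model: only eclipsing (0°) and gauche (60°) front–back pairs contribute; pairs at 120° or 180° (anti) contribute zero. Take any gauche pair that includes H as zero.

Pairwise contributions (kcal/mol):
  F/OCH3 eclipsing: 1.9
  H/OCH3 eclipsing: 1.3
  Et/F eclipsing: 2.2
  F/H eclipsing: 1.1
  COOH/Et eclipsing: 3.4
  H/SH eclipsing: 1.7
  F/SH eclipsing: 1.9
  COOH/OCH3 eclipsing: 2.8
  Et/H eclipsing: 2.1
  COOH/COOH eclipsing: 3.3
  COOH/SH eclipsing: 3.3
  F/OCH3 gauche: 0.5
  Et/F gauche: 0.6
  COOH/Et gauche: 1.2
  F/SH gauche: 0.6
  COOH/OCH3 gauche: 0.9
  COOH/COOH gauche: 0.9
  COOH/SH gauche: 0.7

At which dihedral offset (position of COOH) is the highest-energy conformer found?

120°

COOH at 0° (eclipsed): Et(0°)/COOH(0°) eclipsed 3.4; SH(120°)/F(120°) eclipsed 1.9; OCH3(240°)/H(240°) eclipsed 1.3 → 6.6 kcal/mol.
COOH at 60° (staggered): Et(0°)/COOH(60°) gauche 1.2; SH(120°)/COOH(60°) gauche 0.7; SH(120°)/F(180°) gauche 0.6; OCH3(240°)/F(180°) gauche 0.5 → 3.0 kcal/mol.
COOH at 120° (eclipsed): Et(0°)/H(0°) eclipsed 2.1; SH(120°)/COOH(120°) eclipsed 3.3; OCH3(240°)/F(240°) eclipsed 1.9 → 7.3 kcal/mol.
COOH at 180° (staggered): Et(0°)/F(300°) gauche 0.6; SH(120°)/COOH(180°) gauche 0.7; OCH3(240°)/COOH(180°) gauche 0.9; OCH3(240°)/F(300°) gauche 0.5 → 2.7 kcal/mol.
COOH at 240° (eclipsed): Et(0°)/F(0°) eclipsed 2.2; SH(120°)/H(120°) eclipsed 1.7; OCH3(240°)/COOH(240°) eclipsed 2.8 → 6.7 kcal/mol.
COOH at 300° (staggered): Et(0°)/COOH(300°) gauche 1.2; Et(0°)/F(60°) gauche 0.6; SH(120°)/F(60°) gauche 0.6; OCH3(240°)/COOH(300°) gauche 0.9 → 3.3 kcal/mol.
The maximum (7.3 kcal/mol) occurs with COOH at 120°.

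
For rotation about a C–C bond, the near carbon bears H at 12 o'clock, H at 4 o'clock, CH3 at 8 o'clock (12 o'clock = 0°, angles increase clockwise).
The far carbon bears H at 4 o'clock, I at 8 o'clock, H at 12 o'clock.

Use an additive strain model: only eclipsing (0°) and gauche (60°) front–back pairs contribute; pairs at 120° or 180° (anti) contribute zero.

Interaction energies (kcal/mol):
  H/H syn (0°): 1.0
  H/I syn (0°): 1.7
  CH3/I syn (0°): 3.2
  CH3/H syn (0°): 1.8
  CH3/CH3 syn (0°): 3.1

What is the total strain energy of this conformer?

This conformer is eclipsed. H at 0° is eclipsed with H at 0° (1.0); H at 120° is eclipsed with H at 120° (1.0); CH3 at 240° is eclipsed with I at 240° (3.2). Total 5.2 kcal/mol.

5.2 kcal/mol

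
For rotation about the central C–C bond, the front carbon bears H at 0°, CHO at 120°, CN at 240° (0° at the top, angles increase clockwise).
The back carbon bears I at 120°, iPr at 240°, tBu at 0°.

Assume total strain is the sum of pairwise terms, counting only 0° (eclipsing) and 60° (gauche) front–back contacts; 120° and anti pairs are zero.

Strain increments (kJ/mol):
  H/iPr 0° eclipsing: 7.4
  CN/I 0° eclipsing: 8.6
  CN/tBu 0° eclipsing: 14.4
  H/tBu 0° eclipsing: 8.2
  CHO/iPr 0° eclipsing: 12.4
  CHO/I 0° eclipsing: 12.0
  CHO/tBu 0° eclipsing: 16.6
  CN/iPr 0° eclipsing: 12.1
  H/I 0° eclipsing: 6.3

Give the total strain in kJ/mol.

32.3 kJ/mol

This conformer (eclipsed): H(0°)/tBu(0°) eclipsed 8.2; CHO(120°)/I(120°) eclipsed 12.0; CN(240°)/iPr(240°) eclipsed 12.1 → 32.3 kJ/mol.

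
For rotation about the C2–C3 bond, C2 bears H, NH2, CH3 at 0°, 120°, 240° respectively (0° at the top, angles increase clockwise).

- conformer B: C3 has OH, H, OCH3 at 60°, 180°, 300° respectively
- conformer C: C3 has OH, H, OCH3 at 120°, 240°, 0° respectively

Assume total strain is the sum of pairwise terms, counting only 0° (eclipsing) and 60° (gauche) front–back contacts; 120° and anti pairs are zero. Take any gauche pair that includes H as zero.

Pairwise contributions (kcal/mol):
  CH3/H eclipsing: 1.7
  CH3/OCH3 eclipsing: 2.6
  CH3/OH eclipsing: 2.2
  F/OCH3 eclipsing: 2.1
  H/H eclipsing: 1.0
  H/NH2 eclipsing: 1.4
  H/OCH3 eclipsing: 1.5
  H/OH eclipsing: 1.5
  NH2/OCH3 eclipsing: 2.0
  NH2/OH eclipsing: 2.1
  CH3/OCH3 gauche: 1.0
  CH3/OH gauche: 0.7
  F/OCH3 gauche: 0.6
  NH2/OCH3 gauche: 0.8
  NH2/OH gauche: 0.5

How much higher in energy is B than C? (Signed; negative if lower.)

-3.8 kcal/mol

B (staggered): NH2–OH gauche, CH3–OCH3 gauche; 0.5 + 1.0 = 1.5 kcal/mol.
C (eclipsed): H–OCH3 eclipsed, NH2–OH eclipsed, CH3–H eclipsed; 1.5 + 2.1 + 1.7 = 5.3 kcal/mol.
E(B) − E(C) = 1.5 − 5.3 = -3.8 kcal/mol.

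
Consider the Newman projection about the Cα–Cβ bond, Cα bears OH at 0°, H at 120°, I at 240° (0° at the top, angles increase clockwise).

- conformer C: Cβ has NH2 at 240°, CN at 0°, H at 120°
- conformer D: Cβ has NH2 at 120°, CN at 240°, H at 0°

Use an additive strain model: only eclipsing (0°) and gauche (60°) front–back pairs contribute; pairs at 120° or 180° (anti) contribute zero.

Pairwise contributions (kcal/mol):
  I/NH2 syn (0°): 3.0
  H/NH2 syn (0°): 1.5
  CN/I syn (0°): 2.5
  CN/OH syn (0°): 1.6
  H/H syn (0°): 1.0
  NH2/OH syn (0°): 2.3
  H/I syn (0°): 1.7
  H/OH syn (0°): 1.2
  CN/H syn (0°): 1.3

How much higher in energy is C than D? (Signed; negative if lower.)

+0.4 kcal/mol

C (eclipsed): OH(0°)/CN(0°) eclipsed 1.6; H(120°)/H(120°) eclipsed 1.0; I(240°)/NH2(240°) eclipsed 3.0 → 5.6 kcal/mol.
D (eclipsed): OH(0°)/H(0°) eclipsed 1.2; H(120°)/NH2(120°) eclipsed 1.5; I(240°)/CN(240°) eclipsed 2.5 → 5.2 kcal/mol.
E(C) − E(D) = 5.6 − 5.2 = +0.4 kcal/mol.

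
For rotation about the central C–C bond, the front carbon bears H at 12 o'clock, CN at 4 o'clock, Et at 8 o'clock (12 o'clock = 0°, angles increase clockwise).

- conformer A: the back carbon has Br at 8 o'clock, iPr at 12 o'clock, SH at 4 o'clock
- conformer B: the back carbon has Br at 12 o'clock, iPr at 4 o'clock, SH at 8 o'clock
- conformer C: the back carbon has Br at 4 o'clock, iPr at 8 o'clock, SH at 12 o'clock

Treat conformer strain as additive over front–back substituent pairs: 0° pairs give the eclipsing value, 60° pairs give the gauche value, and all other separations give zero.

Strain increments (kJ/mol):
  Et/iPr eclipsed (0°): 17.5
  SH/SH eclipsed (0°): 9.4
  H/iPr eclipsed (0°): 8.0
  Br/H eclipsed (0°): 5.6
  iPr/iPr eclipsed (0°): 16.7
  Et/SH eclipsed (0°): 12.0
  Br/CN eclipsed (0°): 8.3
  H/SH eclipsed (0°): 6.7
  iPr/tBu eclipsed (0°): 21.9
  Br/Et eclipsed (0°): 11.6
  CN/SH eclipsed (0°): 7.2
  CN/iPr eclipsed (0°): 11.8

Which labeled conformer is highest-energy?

A (eclipsed): H(0°)/iPr(0°) eclipsed 8.0; CN(120°)/SH(120°) eclipsed 7.2; Et(240°)/Br(240°) eclipsed 11.6 → 26.8 kJ/mol.
B (eclipsed): H(0°)/Br(0°) eclipsed 5.6; CN(120°)/iPr(120°) eclipsed 11.8; Et(240°)/SH(240°) eclipsed 12.0 → 29.4 kJ/mol.
C (eclipsed): H(0°)/SH(0°) eclipsed 6.7; CN(120°)/Br(120°) eclipsed 8.3; Et(240°)/iPr(240°) eclipsed 17.5 → 32.5 kJ/mol.
C has the highest total (32.5 kJ/mol).

C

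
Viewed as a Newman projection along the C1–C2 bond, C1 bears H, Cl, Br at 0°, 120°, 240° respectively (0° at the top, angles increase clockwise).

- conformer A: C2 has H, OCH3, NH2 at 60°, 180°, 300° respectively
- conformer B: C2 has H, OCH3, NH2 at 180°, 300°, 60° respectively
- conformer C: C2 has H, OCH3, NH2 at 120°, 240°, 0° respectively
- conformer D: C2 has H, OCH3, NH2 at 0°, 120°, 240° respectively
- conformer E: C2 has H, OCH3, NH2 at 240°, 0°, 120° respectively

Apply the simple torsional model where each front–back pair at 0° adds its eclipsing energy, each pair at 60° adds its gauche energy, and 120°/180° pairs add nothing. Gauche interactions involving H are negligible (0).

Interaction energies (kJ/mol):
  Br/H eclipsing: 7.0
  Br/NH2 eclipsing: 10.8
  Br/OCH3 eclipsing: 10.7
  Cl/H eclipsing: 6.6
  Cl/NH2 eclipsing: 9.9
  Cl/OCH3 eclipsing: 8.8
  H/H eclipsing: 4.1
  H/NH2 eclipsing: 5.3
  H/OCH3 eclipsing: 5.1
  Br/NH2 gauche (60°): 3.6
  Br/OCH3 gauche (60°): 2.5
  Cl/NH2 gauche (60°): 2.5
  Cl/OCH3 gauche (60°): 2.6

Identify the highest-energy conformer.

D

A (staggered): Cl(120°)/OCH3(180°) gauche 2.6; Br(240°)/OCH3(180°) gauche 2.5; Br(240°)/NH2(300°) gauche 3.6 → 8.7 kJ/mol.
B (staggered): Cl(120°)/NH2(60°) gauche 2.5; Br(240°)/OCH3(300°) gauche 2.5 → 5.0 kJ/mol.
C (eclipsed): H(0°)/NH2(0°) eclipsed 5.3; Cl(120°)/H(120°) eclipsed 6.6; Br(240°)/OCH3(240°) eclipsed 10.7 → 22.6 kJ/mol.
D (eclipsed): H(0°)/H(0°) eclipsed 4.1; Cl(120°)/OCH3(120°) eclipsed 8.8; Br(240°)/NH2(240°) eclipsed 10.8 → 23.7 kJ/mol.
E (eclipsed): H(0°)/OCH3(0°) eclipsed 5.1; Cl(120°)/NH2(120°) eclipsed 9.9; Br(240°)/H(240°) eclipsed 7.0 → 22.0 kJ/mol.
D has the highest total (23.7 kJ/mol).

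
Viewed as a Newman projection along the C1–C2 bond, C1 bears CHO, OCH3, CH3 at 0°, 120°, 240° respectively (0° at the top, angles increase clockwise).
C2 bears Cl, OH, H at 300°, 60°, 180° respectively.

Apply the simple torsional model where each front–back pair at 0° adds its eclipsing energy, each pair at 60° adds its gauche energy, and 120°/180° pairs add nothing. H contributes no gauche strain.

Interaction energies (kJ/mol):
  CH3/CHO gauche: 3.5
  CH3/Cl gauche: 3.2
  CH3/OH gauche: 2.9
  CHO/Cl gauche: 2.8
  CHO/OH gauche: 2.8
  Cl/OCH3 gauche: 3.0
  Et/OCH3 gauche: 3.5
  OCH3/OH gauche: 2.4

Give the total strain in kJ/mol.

This conformer (staggered): CHO–Cl gauche, CHO–OH gauche, OCH3–OH gauche, CH3–Cl gauche; 2.8 + 2.8 + 2.4 + 3.2 = 11.2 kJ/mol.

11.2 kJ/mol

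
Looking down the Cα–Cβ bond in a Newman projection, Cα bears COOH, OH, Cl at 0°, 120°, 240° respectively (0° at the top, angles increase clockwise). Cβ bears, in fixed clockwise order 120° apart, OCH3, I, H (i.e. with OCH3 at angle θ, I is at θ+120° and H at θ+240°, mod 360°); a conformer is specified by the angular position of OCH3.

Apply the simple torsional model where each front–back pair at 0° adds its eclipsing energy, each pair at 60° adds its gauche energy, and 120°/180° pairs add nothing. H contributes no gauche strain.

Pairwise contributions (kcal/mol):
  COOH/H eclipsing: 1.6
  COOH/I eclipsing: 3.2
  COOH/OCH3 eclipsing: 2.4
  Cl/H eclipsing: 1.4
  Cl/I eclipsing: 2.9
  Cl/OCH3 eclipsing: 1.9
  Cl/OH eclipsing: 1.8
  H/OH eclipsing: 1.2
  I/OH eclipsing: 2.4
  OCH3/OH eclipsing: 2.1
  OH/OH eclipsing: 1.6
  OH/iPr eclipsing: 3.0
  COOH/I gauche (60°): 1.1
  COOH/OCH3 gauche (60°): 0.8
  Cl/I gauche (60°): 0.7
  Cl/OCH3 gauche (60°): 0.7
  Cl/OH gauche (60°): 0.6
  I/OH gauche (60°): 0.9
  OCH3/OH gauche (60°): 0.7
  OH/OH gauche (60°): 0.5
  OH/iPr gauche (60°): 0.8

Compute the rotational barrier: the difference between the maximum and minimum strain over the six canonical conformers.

3.5 kcal/mol

OCH3 at 0° (eclipsed): COOH(0°)/OCH3(0°) eclipsed 2.4; OH(120°)/I(120°) eclipsed 2.4; Cl(240°)/H(240°) eclipsed 1.4 → 6.2 kcal/mol.
OCH3 at 60° (staggered): COOH(0°)/OCH3(60°) gauche 0.8; OH(120°)/OCH3(60°) gauche 0.7; OH(120°)/I(180°) gauche 0.9; Cl(240°)/I(180°) gauche 0.7 → 3.1 kcal/mol.
OCH3 at 120° (eclipsed): COOH(0°)/H(0°) eclipsed 1.6; OH(120°)/OCH3(120°) eclipsed 2.1; Cl(240°)/I(240°) eclipsed 2.9 → 6.6 kcal/mol.
OCH3 at 180° (staggered): COOH(0°)/I(300°) gauche 1.1; OH(120°)/OCH3(180°) gauche 0.7; Cl(240°)/OCH3(180°) gauche 0.7; Cl(240°)/I(300°) gauche 0.7 → 3.2 kcal/mol.
OCH3 at 240° (eclipsed): COOH(0°)/I(0°) eclipsed 3.2; OH(120°)/H(120°) eclipsed 1.2; Cl(240°)/OCH3(240°) eclipsed 1.9 → 6.3 kcal/mol.
OCH3 at 300° (staggered): COOH(0°)/OCH3(300°) gauche 0.8; COOH(0°)/I(60°) gauche 1.1; OH(120°)/I(60°) gauche 0.9; Cl(240°)/OCH3(300°) gauche 0.7 → 3.5 kcal/mol.
Max at 120° (6.6 kcal/mol), min at 60° (3.1 kcal/mol); barrier = 3.5 kcal/mol.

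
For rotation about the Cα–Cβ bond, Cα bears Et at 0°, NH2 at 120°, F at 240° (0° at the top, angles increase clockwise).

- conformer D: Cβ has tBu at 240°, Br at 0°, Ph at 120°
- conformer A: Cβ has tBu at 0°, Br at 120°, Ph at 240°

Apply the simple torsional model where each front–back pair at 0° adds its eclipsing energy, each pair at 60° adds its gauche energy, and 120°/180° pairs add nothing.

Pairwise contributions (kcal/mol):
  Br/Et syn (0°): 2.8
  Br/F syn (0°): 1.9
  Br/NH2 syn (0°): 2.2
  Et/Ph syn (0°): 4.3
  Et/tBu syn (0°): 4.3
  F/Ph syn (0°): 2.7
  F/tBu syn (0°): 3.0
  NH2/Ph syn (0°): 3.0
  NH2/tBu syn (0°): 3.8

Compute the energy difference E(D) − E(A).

D (eclipsed): Et(0°)/Br(0°) eclipsed 2.8; NH2(120°)/Ph(120°) eclipsed 3.0; F(240°)/tBu(240°) eclipsed 3.0 → 8.8 kcal/mol.
A (eclipsed): Et(0°)/tBu(0°) eclipsed 4.3; NH2(120°)/Br(120°) eclipsed 2.2; F(240°)/Ph(240°) eclipsed 2.7 → 9.2 kcal/mol.
E(D) − E(A) = 8.8 − 9.2 = -0.4 kcal/mol.

-0.4 kcal/mol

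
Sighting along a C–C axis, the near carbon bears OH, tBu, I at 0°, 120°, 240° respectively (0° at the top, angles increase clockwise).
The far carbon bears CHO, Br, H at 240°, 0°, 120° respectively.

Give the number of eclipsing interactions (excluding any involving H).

2

Non-H eclipsing pairs: OH(0°)/Br(0°); I(240°)/CHO(240°) — 2 interactions.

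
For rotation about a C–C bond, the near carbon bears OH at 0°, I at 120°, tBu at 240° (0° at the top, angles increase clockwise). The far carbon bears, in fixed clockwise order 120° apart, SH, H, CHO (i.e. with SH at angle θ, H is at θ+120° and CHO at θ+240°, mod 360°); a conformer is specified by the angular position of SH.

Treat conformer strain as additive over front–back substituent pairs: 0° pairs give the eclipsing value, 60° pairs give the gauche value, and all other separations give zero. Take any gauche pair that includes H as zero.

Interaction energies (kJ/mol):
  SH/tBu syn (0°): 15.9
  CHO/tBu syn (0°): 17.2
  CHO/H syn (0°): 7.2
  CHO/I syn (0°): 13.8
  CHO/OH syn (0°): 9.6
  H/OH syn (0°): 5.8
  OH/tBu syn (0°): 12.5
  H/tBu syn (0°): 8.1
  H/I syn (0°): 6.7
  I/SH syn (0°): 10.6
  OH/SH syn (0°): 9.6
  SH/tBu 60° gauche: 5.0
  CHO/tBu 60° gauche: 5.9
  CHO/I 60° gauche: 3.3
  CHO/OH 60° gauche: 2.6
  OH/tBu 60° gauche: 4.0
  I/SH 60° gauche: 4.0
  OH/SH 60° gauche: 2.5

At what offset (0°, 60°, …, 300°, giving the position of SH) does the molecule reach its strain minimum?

180°

SH at 0° (eclipsed): OH–SH eclipsed, I–H eclipsed, tBu–CHO eclipsed; 9.6 + 6.7 + 17.2 = 33.5 kJ/mol.
SH at 60° (staggered): OH–SH gauche, OH–CHO gauche, I–SH gauche, tBu–CHO gauche; 2.5 + 2.6 + 4.0 + 5.9 = 15.0 kJ/mol.
SH at 120° (eclipsed): OH–CHO eclipsed, I–SH eclipsed, tBu–H eclipsed; 9.6 + 10.6 + 8.1 = 28.3 kJ/mol.
SH at 180° (staggered): OH–CHO gauche, I–SH gauche, I–CHO gauche, tBu–SH gauche; 2.6 + 4.0 + 3.3 + 5.0 = 14.9 kJ/mol.
SH at 240° (eclipsed): OH–H eclipsed, I–CHO eclipsed, tBu–SH eclipsed; 5.8 + 13.8 + 15.9 = 35.5 kJ/mol.
SH at 300° (staggered): OH–SH gauche, I–CHO gauche, tBu–SH gauche, tBu–CHO gauche; 2.5 + 3.3 + 5.0 + 5.9 = 16.7 kJ/mol.
The minimum (14.9 kJ/mol) occurs with SH at 180°.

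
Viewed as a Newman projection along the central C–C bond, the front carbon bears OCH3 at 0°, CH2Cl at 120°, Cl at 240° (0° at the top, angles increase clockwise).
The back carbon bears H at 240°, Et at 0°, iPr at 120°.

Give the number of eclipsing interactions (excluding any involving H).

2

Non-H eclipsing pairs: OCH3(0°)/Et(0°); CH2Cl(120°)/iPr(120°) — 2 interactions.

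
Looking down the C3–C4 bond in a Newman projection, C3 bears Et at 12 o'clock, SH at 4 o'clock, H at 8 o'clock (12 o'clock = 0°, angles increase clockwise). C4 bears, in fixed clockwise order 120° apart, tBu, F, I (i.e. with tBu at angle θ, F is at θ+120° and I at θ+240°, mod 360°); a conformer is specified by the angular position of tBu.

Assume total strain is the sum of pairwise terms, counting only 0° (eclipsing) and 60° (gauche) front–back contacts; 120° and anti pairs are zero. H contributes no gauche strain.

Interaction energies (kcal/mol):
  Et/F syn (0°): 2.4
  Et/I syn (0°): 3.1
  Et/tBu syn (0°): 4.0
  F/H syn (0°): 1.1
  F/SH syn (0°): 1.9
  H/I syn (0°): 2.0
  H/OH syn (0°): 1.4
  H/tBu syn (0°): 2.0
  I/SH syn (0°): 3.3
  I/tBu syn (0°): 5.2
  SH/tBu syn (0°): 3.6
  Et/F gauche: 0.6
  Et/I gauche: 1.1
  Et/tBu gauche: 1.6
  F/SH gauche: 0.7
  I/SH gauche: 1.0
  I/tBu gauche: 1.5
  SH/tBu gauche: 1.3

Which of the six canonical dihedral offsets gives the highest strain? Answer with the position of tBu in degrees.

0°

tBu at 0° (eclipsed): Et–tBu eclipsed, SH–F eclipsed, H–I eclipsed; 4.0 + 1.9 + 2.0 = 7.9 kcal/mol.
tBu at 60° (staggered): Et–tBu gauche, Et–I gauche, SH–tBu gauche, SH–F gauche; 1.6 + 1.1 + 1.3 + 0.7 = 4.7 kcal/mol.
tBu at 120° (eclipsed): Et–I eclipsed, SH–tBu eclipsed, H–F eclipsed; 3.1 + 3.6 + 1.1 = 7.8 kcal/mol.
tBu at 180° (staggered): Et–F gauche, Et–I gauche, SH–tBu gauche, SH–I gauche; 0.6 + 1.1 + 1.3 + 1.0 = 4.0 kcal/mol.
tBu at 240° (eclipsed): Et–F eclipsed, SH–I eclipsed, H–tBu eclipsed; 2.4 + 3.3 + 2.0 = 7.7 kcal/mol.
tBu at 300° (staggered): Et–tBu gauche, Et–F gauche, SH–F gauche, SH–I gauche; 1.6 + 0.6 + 0.7 + 1.0 = 3.9 kcal/mol.
The maximum (7.9 kcal/mol) occurs with tBu at 0°.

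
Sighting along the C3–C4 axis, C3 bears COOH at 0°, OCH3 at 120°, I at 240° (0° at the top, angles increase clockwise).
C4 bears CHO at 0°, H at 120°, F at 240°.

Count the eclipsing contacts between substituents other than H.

2

Non-H eclipsing pairs: COOH(0°)/CHO(0°); I(240°)/F(240°) — 2 interactions.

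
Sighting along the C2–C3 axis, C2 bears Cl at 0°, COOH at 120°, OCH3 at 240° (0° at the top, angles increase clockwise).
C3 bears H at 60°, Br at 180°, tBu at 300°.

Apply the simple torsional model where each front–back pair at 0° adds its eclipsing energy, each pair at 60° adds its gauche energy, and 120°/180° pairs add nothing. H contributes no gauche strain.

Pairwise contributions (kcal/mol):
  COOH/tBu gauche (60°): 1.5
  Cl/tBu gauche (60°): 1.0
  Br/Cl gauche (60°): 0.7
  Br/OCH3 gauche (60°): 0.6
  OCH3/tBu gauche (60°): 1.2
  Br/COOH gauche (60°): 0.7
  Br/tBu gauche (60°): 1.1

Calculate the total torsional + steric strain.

This conformer (staggered): Cl–tBu gauche, COOH–Br gauche, OCH3–Br gauche, OCH3–tBu gauche; 1.0 + 0.7 + 0.6 + 1.2 = 3.5 kcal/mol.

3.5 kcal/mol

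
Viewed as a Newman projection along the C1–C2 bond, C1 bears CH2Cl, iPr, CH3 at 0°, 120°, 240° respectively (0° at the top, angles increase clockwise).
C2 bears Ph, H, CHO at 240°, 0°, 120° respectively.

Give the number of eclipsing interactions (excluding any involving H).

2

Non-H eclipsing pairs: iPr(120°)/CHO(120°); CH3(240°)/Ph(240°) — 2 interactions.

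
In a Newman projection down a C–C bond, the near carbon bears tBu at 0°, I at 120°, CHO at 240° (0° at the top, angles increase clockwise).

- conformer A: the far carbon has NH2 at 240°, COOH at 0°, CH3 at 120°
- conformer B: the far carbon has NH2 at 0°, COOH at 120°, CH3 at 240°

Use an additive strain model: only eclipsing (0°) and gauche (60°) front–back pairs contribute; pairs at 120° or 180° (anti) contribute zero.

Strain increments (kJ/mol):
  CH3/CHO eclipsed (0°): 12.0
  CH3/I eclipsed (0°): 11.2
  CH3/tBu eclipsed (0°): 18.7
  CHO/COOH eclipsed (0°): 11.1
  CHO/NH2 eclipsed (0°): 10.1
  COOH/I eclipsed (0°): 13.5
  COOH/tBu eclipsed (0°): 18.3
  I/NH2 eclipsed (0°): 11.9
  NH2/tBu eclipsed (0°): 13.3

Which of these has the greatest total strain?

A is eclipsed. tBu at 0° is eclipsed with COOH at 0° (18.3); I at 120° is eclipsed with CH3 at 120° (11.2); CHO at 240° is eclipsed with NH2 at 240° (10.1). Total 39.6 kJ/mol.
B is eclipsed. tBu at 0° is eclipsed with NH2 at 0° (13.3); I at 120° is eclipsed with COOH at 120° (13.5); CHO at 240° is eclipsed with CH3 at 240° (12.0). Total 38.8 kJ/mol.
A has the highest total (39.6 kJ/mol).

A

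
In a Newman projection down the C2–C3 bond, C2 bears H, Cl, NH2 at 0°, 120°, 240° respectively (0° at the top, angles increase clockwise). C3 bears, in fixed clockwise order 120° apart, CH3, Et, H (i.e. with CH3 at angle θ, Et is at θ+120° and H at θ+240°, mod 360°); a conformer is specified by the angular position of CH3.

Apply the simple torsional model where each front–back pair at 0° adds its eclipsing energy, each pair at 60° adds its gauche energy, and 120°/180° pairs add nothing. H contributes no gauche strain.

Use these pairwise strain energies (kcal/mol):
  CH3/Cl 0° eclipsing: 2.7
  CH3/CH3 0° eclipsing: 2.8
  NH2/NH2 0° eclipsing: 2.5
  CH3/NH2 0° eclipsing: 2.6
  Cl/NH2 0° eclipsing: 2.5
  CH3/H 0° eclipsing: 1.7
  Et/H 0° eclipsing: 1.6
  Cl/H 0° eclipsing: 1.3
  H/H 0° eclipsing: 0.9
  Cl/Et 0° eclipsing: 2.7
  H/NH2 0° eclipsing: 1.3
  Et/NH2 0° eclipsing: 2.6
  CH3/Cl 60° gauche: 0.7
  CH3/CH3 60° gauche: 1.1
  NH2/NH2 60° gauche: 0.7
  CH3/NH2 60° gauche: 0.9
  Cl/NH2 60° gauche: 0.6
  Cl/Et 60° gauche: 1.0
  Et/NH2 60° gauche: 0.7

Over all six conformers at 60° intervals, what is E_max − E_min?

4.3 kcal/mol

CH3 at 0° (eclipsed): H(0°)/CH3(0°) eclipsed 1.7; Cl(120°)/Et(120°) eclipsed 2.7; NH2(240°)/H(240°) eclipsed 1.3 → 5.7 kcal/mol.
CH3 at 60° (staggered): Cl(120°)/CH3(60°) gauche 0.7; Cl(120°)/Et(180°) gauche 1.0; NH2(240°)/Et(180°) gauche 0.7 → 2.4 kcal/mol.
CH3 at 120° (eclipsed): H(0°)/H(0°) eclipsed 0.9; Cl(120°)/CH3(120°) eclipsed 2.7; NH2(240°)/Et(240°) eclipsed 2.6 → 6.2 kcal/mol.
CH3 at 180° (staggered): Cl(120°)/CH3(180°) gauche 0.7; NH2(240°)/CH3(180°) gauche 0.9; NH2(240°)/Et(300°) gauche 0.7 → 2.3 kcal/mol.
CH3 at 240° (eclipsed): H(0°)/Et(0°) eclipsed 1.6; Cl(120°)/H(120°) eclipsed 1.3; NH2(240°)/CH3(240°) eclipsed 2.6 → 5.5 kcal/mol.
CH3 at 300° (staggered): Cl(120°)/Et(60°) gauche 1.0; NH2(240°)/CH3(300°) gauche 0.9 → 1.9 kcal/mol.
Max at 120° (6.2 kcal/mol), min at 300° (1.9 kcal/mol); barrier = 4.3 kcal/mol.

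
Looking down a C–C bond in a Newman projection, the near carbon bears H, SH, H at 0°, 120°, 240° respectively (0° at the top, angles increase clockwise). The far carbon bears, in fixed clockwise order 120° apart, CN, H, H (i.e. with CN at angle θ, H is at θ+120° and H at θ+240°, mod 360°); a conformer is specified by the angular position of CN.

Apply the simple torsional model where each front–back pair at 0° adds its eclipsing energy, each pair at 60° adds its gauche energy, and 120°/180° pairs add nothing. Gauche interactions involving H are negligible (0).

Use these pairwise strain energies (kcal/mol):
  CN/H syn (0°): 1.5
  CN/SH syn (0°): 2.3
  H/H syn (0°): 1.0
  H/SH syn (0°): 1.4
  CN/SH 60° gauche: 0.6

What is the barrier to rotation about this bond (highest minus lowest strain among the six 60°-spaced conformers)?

4.3 kcal/mol

CN at 0° is eclipsed. H at 0° is eclipsed with CN at 0° (1.5); SH at 120° is eclipsed with H at 120° (1.4); H at 240° is eclipsed with H at 240° (1.0). Total 3.9 kcal/mol.
CN at 60° is staggered. SH at 120° is gauche with CN at 60° (0.6). Total 0.6 kcal/mol.
CN at 120° is eclipsed. H at 0° is eclipsed with H at 0° (1.0); SH at 120° is eclipsed with CN at 120° (2.3); H at 240° is eclipsed with H at 240° (1.0). Total 4.3 kcal/mol.
CN at 180° is staggered. SH at 120° is gauche with CN at 180° (0.6). Total 0.6 kcal/mol.
CN at 240° is eclipsed. H at 0° is eclipsed with H at 0° (1.0); SH at 120° is eclipsed with H at 120° (1.4); H at 240° is eclipsed with CN at 240° (1.5). Total 3.9 kcal/mol.
CN at 300° (staggered): no non-H gauche contacts → 0.0 kcal/mol.
Max at 120° (4.3 kcal/mol), min at 300° (0.0 kcal/mol); barrier = 4.3 kcal/mol.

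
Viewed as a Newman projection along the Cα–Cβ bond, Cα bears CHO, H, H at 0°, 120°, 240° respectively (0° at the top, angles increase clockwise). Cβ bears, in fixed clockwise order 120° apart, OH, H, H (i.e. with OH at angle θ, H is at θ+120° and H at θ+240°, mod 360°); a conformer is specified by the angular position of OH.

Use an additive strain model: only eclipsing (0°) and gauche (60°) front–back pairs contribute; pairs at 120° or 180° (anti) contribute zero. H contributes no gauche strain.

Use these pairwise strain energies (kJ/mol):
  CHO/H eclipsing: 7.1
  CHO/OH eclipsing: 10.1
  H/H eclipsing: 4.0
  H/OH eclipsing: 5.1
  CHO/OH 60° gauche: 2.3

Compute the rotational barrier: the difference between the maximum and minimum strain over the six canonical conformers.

18.1 kJ/mol

OH at 0° is eclipsed. CHO at 0° is eclipsed with OH at 0° (10.1); H at 120° is eclipsed with H at 120° (4.0); H at 240° is eclipsed with H at 240° (4.0). Total 18.1 kJ/mol.
OH at 60° is staggered. CHO at 0° is gauche with OH at 60° (2.3). Total 2.3 kJ/mol.
OH at 120° is eclipsed. CHO at 0° is eclipsed with H at 0° (7.1); H at 120° is eclipsed with OH at 120° (5.1); H at 240° is eclipsed with H at 240° (4.0). Total 16.2 kJ/mol.
OH at 180° (staggered): no non-H gauche contacts → 0.0 kJ/mol.
OH at 240° is eclipsed. CHO at 0° is eclipsed with H at 0° (7.1); H at 120° is eclipsed with H at 120° (4.0); H at 240° is eclipsed with OH at 240° (5.1). Total 16.2 kJ/mol.
OH at 300° is staggered. CHO at 0° is gauche with OH at 300° (2.3). Total 2.3 kJ/mol.
Max at 0° (18.1 kJ/mol), min at 180° (0.0 kJ/mol); barrier = 18.1 kJ/mol.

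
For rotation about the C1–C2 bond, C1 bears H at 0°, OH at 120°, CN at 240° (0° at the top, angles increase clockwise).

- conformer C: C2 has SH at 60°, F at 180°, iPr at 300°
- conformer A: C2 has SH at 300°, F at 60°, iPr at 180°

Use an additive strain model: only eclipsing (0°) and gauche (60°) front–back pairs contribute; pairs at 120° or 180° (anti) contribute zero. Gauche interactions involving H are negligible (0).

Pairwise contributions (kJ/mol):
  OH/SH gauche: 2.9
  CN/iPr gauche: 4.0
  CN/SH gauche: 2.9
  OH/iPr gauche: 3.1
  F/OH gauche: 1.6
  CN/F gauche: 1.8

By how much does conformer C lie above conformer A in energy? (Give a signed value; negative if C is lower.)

-1.3 kJ/mol

C (staggered): OH–SH gauche, OH–F gauche, CN–F gauche, CN–iPr gauche; 2.9 + 1.6 + 1.8 + 4.0 = 10.3 kJ/mol.
A (staggered): OH–F gauche, OH–iPr gauche, CN–SH gauche, CN–iPr gauche; 1.6 + 3.1 + 2.9 + 4.0 = 11.6 kJ/mol.
E(C) − E(A) = 10.3 − 11.6 = -1.3 kJ/mol.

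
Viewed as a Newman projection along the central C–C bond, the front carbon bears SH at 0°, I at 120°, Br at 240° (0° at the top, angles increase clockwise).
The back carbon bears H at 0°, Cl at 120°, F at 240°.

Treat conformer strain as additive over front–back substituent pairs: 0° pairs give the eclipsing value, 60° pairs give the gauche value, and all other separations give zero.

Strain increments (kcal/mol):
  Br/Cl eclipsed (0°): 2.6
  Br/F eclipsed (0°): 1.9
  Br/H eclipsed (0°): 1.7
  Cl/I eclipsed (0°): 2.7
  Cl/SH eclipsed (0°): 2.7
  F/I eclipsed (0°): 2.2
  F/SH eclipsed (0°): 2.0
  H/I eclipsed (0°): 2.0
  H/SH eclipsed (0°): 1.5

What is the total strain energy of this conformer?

6.1 kcal/mol

This conformer (eclipsed): SH–H eclipsed, I–Cl eclipsed, Br–F eclipsed; 1.5 + 2.7 + 1.9 = 6.1 kcal/mol.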